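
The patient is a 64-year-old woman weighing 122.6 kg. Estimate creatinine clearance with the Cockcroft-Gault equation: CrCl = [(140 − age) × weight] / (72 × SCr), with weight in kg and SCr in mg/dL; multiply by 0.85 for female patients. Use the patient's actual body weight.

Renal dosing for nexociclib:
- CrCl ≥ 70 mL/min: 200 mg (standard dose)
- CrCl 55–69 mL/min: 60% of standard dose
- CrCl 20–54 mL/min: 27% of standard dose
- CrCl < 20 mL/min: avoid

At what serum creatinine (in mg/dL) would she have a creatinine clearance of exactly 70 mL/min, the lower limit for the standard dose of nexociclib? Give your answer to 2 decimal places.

1.57 mg/dL

Standard dose requires CrCl ≥ 70 mL/min.
Set (140 − 64) × 122.6 × 0.85 / (72 × SCr) = 70
SCr = (140 − 64) × 122.6 × 0.85 / (72 × 70) = 1.571 mg/dL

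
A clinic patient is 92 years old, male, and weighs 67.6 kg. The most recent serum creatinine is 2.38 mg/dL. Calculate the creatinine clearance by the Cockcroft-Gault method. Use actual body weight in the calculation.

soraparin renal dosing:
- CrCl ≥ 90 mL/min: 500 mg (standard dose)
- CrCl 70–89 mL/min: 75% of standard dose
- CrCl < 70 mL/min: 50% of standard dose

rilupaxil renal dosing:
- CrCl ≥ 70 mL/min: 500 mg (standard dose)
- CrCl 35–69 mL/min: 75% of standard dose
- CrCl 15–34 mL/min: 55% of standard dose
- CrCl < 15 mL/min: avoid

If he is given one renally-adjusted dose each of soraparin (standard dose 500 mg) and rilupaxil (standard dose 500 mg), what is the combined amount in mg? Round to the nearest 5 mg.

525 mg

CrCl = (140 − 92) × 67.6 / (72 × 2.38) = 3244.8 / 171.36 ≈ 18.9 mL/min
CrCl ≈ 19 mL/min.
soraparin: < 70 mL/min → 50% of 500 mg = 250 mg.
rilupaxil: 15–34 mL/min → 55% of 500 mg = 275 mg.
Total = 250 + 275 = 525 mg.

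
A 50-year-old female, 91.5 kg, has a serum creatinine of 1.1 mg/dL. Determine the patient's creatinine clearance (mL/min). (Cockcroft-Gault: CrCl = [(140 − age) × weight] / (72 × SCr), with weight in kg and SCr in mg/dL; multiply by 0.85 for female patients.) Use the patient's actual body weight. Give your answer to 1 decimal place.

CrCl = (140 − 50) × 91.5 / (72 × 1.1) × 0.85 = 8235.0 / 79.20 × 0.85 ≈ 88.4 mL/min

88.4 mL/min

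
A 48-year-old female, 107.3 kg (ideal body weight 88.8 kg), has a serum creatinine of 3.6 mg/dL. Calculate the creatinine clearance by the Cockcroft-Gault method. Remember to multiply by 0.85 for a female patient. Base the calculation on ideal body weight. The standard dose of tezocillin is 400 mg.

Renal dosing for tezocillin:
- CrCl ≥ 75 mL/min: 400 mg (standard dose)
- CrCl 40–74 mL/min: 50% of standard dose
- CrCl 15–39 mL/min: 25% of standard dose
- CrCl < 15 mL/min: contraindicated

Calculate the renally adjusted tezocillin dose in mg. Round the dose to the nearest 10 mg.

CrCl = (140 − 48) × 88.8 / (72 × 3.6) × 0.85 = 8169.6 / 259.20 × 0.85 ≈ 26.8 mL/min
CrCl ≈ 27 mL/min → bracket 15–39 mL/min.
25% of 400 mg = 100 mg

100 mg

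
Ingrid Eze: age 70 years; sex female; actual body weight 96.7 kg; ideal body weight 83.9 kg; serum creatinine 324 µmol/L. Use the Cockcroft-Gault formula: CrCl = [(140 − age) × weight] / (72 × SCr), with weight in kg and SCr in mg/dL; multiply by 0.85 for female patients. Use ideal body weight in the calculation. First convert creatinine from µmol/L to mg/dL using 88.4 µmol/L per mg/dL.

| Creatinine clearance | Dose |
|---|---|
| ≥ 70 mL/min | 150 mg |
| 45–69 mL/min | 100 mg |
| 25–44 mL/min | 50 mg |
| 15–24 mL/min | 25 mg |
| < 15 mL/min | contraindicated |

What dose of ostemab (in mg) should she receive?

SCr = 324 / 88.4 = 3.665 mg/dL
CrCl = (140 − 70) × 83.9 / (72 × 3.665) × 0.85 = 5873.0 / 263.88 × 0.85 ≈ 18.9 mL/min
CrCl ≈ 19 mL/min → bracket 15–24 mL/min.
Dose for this bracket: 25 mg.

25 mg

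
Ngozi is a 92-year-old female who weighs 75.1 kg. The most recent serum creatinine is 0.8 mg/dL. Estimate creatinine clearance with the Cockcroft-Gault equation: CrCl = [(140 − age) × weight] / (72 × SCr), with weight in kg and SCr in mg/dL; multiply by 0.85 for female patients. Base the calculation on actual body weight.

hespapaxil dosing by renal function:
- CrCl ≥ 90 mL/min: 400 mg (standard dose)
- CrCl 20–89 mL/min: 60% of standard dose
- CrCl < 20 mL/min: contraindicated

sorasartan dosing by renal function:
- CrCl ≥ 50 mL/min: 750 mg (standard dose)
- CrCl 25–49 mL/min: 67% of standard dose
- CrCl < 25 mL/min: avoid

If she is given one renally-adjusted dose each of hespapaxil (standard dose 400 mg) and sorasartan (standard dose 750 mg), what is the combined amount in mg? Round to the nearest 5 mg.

CrCl = (140 − 92) × 75.1 / (72 × 0.8) × 0.85 = 3604.8 / 57.60 × 0.85 ≈ 53.2 mL/min
CrCl ≈ 53 mL/min.
hespapaxil: 20–89 mL/min → 60% of 400 mg = 240 mg.
sorasartan: ≥ 50 mL/min → 100% of 750 mg = 750 mg.
Total = 240 + 750 = 990 mg.

990 mg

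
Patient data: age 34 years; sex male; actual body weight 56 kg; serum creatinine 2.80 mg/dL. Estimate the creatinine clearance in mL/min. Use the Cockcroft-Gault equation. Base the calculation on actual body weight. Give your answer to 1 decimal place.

CrCl = (140 − 34) × 56 / (72 × 2.8) = 5936.0 / 201.60 ≈ 29.4 mL/min

29.4 mL/min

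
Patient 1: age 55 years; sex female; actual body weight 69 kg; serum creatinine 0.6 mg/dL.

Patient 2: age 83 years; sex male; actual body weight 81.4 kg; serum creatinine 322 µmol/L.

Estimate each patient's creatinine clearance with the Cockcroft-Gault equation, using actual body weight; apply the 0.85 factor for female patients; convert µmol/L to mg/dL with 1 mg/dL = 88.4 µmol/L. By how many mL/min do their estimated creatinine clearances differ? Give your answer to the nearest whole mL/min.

98 mL/min

Patient 1: CrCl = (140 − 55) × 69 / (72 × 0.6) × 0.85 = 5865.0 / 43.20 × 0.85 ≈ 115.4 mL/min
Patient 2: SCr = 322 / 88.4 = 3.643 mg/dL
Patient 2: CrCl = (140 − 83) × 81.4 / (72 × 3.643) = 4639.8 / 262.30 ≈ 17.7 mL/min
|115.4 − 17.7| = 97.7 mL/min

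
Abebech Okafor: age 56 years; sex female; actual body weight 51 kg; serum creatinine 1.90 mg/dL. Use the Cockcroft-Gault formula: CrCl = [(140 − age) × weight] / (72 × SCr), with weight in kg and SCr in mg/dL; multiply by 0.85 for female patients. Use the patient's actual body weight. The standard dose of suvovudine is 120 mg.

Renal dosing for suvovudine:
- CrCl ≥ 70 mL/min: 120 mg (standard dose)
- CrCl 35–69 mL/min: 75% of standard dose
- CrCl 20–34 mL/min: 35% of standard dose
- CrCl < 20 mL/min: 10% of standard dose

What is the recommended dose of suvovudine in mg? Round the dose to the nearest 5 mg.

CrCl = (140 − 56) × 51 / (72 × 1.9) × 0.85 = 4284.0 / 136.80 × 0.85 ≈ 26.6 mL/min
CrCl ≈ 27 mL/min → bracket 20–34 mL/min.
35% of 120 mg = 42 mg → 40 mg

40 mg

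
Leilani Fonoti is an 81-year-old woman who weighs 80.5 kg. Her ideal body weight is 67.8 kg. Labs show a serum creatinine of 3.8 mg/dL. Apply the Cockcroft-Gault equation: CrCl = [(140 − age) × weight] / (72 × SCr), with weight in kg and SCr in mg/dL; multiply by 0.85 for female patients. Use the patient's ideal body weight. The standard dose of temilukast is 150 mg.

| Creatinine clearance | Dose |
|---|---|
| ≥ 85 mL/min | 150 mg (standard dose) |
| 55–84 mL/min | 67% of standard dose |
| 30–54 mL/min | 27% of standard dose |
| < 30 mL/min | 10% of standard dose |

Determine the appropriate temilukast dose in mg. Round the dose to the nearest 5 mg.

CrCl = (140 − 81) × 67.8 / (72 × 3.8) × 0.85 = 4000.2 / 273.60 × 0.85 ≈ 12.4 mL/min
CrCl ≈ 12 mL/min → bracket < 30 mL/min.
10% of 150 mg = 15 mg

15 mg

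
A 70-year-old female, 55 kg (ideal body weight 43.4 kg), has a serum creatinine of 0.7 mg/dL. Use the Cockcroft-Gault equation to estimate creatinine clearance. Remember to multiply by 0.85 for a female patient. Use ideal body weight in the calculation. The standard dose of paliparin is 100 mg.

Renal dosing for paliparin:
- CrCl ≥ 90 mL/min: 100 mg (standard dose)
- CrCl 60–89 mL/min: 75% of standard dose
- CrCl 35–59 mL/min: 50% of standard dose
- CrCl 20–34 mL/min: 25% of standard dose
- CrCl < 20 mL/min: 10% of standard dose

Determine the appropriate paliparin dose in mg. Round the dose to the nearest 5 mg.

CrCl = (140 − 70) × 43.4 / (72 × 0.7) × 0.85 = 3038.0 / 50.40 × 0.85 ≈ 51.2 mL/min
CrCl ≈ 51 mL/min → bracket 35–59 mL/min.
50% of 100 mg = 50 mg

50 mg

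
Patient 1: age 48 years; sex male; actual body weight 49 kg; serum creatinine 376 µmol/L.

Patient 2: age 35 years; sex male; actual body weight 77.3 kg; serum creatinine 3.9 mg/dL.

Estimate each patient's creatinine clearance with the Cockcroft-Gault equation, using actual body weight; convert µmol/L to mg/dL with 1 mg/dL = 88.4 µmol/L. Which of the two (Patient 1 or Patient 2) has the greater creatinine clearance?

Patient 1: SCr = 376 / 88.4 = 4.253 mg/dL
Patient 1: CrCl = (140 − 48) × 49 / (72 × 4.253) = 4508.0 / 306.22 ≈ 14.7 mL/min
Patient 2: CrCl = (140 − 35) × 77.3 / (72 × 3.9) = 8116.5 / 280.80 ≈ 28.9 mL/min
14.7 vs 28.9 mL/min → Patient 2 is higher.

Patient 2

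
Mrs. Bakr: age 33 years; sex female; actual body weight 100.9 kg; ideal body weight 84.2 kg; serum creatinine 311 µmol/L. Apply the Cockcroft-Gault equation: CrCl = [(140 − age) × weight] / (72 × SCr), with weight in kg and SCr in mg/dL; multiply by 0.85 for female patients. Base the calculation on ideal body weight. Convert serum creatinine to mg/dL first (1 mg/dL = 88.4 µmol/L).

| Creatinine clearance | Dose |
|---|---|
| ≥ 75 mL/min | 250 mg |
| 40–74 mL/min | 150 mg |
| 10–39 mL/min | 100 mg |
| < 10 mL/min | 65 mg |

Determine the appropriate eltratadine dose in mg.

SCr = 311 / 88.4 = 3.518 mg/dL
CrCl = (140 − 33) × 84.2 / (72 × 3.518) × 0.85 = 9009.4 / 253.30 × 0.85 ≈ 30.2 mL/min
CrCl ≈ 30 mL/min → bracket 10–39 mL/min.
Dose for this bracket: 100 mg.

100 mg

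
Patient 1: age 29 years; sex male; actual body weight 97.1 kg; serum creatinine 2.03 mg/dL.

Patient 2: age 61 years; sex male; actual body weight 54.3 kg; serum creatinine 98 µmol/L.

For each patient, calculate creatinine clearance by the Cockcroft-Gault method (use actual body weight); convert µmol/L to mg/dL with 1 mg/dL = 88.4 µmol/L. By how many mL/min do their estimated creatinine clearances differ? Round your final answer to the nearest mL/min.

20 mL/min

Patient 1: CrCl = (140 − 29) × 97.1 / (72 × 2.03) = 10778.1 / 146.16 ≈ 73.7 mL/min
Patient 2: SCr = 98 / 88.4 = 1.109 mg/dL
Patient 2: CrCl = (140 − 61) × 54.3 / (72 × 1.109) = 4289.7 / 79.85 ≈ 53.7 mL/min
|73.7 − 53.7| = 20.0 mL/min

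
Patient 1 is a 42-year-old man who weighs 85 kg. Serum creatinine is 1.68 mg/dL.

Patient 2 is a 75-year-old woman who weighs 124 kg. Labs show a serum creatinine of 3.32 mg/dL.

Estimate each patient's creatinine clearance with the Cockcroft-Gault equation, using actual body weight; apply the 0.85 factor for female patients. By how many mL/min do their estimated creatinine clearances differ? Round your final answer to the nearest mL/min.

40 mL/min

Patient 1: CrCl = (140 − 42) × 85 / (72 × 1.68) = 8330.0 / 120.96 ≈ 68.9 mL/min
Patient 2: CrCl = (140 − 75) × 124 / (72 × 3.32) × 0.85 = 8060.0 / 239.04 × 0.85 ≈ 28.7 mL/min
|68.9 − 28.7| = 40.2 mL/min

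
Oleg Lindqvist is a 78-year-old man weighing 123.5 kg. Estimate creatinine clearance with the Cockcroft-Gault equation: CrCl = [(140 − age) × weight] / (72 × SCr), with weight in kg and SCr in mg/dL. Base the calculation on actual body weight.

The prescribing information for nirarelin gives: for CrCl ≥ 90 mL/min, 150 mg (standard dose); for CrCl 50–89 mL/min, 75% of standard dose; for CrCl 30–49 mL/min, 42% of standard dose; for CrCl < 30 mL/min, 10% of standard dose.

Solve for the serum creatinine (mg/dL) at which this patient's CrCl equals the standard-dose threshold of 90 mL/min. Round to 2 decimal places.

Standard dose requires CrCl ≥ 90 mL/min.
Set (140 − 78) × 123.5 / (72 × SCr) = 90
SCr = (140 − 78) × 123.5 / (72 × 90) = 1.182 mg/dL

1.18 mg/dL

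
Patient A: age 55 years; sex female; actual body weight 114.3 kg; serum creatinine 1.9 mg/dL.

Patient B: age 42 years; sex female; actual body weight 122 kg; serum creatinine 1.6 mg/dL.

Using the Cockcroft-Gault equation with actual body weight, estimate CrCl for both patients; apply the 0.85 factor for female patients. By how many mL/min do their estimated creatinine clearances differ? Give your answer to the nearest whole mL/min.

28 mL/min

Patient A: CrCl = (140 − 55) × 114.3 / (72 × 1.9) × 0.85 = 9715.5 / 136.80 × 0.85 ≈ 60.4 mL/min
Patient B: CrCl = (140 − 42) × 122 / (72 × 1.6) × 0.85 = 11956.0 / 115.20 × 0.85 ≈ 88.2 mL/min
|60.4 − 88.2| = 27.8 mL/min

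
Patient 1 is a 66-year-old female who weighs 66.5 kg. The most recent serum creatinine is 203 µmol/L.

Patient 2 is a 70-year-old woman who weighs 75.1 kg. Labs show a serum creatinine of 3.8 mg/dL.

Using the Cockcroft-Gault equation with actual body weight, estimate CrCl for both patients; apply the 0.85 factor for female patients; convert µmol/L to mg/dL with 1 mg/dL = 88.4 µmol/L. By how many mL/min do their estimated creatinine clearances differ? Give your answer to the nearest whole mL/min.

9 mL/min

Patient 1: SCr = 203 / 88.4 = 2.296 mg/dL
Patient 1: CrCl = (140 − 66) × 66.5 / (72 × 2.296) × 0.85 = 4921.0 / 165.31 × 0.85 ≈ 25.3 mL/min
Patient 2: CrCl = (140 − 70) × 75.1 / (72 × 3.8) × 0.85 = 5257.0 / 273.60 × 0.85 ≈ 16.3 mL/min
|25.3 − 16.3| = 9.0 mL/min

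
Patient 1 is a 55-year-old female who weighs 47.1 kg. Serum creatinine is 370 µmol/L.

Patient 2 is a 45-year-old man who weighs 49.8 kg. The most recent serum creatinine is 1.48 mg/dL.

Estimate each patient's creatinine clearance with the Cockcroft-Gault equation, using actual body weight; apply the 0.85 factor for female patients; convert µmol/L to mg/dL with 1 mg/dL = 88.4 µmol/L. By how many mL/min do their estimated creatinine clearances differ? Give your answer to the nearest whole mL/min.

33 mL/min

Patient 1: SCr = 370 / 88.4 = 4.186 mg/dL
Patient 1: CrCl = (140 − 55) × 47.1 / (72 × 4.186) × 0.85 = 4003.5 / 301.39 × 0.85 ≈ 11.3 mL/min
Patient 2: CrCl = (140 − 45) × 49.8 / (72 × 1.48) = 4731.0 / 106.56 ≈ 44.4 mL/min
|11.3 − 44.4| = 33.1 mL/min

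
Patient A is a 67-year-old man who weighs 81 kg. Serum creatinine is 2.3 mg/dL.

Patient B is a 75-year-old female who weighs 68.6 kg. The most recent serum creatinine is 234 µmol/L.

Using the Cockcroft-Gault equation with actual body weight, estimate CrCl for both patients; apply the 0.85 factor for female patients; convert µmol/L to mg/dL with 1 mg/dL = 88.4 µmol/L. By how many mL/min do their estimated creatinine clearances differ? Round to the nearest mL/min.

16 mL/min

Patient A: CrCl = (140 − 67) × 81 / (72 × 2.3) = 5913.0 / 165.60 ≈ 35.7 mL/min
Patient B: SCr = 234 / 88.4 = 2.647 mg/dL
Patient B: CrCl = (140 − 75) × 68.6 / (72 × 2.647) × 0.85 = 4459.0 / 190.58 × 0.85 ≈ 19.9 mL/min
|35.7 − 19.9| = 15.8 mL/min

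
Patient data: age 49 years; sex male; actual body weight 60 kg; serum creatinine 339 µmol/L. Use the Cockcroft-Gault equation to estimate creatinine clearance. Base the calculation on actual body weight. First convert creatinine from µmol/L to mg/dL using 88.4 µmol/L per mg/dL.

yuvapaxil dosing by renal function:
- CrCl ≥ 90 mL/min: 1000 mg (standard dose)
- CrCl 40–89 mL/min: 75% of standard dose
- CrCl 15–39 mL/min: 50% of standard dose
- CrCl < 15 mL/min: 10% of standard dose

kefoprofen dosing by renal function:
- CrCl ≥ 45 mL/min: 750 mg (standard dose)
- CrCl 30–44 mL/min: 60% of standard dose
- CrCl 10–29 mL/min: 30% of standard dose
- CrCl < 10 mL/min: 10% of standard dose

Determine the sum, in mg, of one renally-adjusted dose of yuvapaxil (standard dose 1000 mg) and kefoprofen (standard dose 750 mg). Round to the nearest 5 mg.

725 mg

SCr = 339 / 88.4 = 3.835 mg/dL
CrCl = (140 − 49) × 60 / (72 × 3.835) = 5460.0 / 276.12 ≈ 19.8 mL/min
CrCl ≈ 20 mL/min.
yuvapaxil: 15–39 mL/min → 50% of 1000 mg = 500 mg.
kefoprofen: 10–29 mL/min → 30% of 750 mg = 225 mg.
Total = 500 + 225 = 725 mg.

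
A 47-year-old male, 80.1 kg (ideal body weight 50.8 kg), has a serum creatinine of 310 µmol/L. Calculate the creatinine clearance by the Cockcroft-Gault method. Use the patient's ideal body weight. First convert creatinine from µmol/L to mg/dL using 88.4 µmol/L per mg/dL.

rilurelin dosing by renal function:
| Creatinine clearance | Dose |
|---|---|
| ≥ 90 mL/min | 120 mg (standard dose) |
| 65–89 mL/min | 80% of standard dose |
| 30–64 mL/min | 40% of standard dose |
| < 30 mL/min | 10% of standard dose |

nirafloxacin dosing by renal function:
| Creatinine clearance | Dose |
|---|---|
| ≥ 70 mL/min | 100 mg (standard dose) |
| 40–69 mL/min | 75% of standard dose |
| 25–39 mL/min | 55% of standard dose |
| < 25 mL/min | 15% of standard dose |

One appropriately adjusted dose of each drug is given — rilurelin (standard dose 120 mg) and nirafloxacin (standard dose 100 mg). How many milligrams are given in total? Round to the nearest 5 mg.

SCr = 310 / 88.4 = 3.507 mg/dL
CrCl = (140 − 47) × 50.8 / (72 × 3.507) = 4724.4 / 252.50 ≈ 18.7 mL/min
CrCl ≈ 19 mL/min.
rilurelin: < 30 mL/min → 10% of 120 mg = 12 mg.
nirafloxacin: < 25 mL/min → 15% of 100 mg = 15 mg.
Total = 12 + 15 = 27 mg.

25 mg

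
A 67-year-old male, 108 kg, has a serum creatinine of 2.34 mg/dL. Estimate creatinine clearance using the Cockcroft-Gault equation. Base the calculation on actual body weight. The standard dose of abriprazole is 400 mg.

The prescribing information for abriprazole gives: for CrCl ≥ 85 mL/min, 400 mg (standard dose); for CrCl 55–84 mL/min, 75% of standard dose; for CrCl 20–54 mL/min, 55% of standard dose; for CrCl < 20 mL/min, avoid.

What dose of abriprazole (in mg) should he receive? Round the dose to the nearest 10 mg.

220 mg

CrCl = (140 − 67) × 108 / (72 × 2.34) = 7884.0 / 168.48 ≈ 46.8 mL/min
CrCl ≈ 47 mL/min → bracket 20–54 mL/min.
55% of 400 mg = 220 mg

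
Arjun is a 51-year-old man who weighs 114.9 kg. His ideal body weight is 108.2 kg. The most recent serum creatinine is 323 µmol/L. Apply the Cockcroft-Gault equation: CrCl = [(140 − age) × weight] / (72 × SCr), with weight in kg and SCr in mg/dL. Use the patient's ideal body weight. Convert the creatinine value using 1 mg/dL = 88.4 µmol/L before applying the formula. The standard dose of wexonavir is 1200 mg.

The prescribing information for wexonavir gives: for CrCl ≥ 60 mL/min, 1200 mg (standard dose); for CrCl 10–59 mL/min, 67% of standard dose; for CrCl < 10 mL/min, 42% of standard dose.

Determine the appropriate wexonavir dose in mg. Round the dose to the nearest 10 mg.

800 mg

SCr = 323 / 88.4 = 3.654 mg/dL
CrCl = (140 − 51) × 108.2 / (72 × 3.654) = 9629.8 / 263.09 ≈ 36.6 mL/min
CrCl ≈ 37 mL/min → bracket 10–59 mL/min.
67% of 1200 mg = 804 mg → 800 mg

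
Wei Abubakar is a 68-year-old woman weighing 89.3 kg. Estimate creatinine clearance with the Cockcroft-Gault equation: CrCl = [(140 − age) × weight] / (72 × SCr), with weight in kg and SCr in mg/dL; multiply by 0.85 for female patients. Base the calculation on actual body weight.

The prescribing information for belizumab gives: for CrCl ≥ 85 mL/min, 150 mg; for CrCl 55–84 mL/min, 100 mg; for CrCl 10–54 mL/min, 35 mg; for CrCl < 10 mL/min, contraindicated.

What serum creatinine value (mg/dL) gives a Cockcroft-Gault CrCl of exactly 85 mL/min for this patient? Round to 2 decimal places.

0.89 mg/dL

Standard dose requires CrCl ≥ 85 mL/min.
Set (140 − 68) × 89.3 × 0.85 / (72 × SCr) = 85
SCr = (140 − 68) × 89.3 × 0.85 / (72 × 85) = 0.893 mg/dL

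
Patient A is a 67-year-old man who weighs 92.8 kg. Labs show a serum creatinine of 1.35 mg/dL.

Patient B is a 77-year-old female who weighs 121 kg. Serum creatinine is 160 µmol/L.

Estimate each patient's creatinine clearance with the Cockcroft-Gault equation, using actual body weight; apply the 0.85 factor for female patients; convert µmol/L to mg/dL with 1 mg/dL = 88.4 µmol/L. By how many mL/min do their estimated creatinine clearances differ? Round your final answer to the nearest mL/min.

Patient A: CrCl = (140 − 67) × 92.8 / (72 × 1.35) = 6774.4 / 97.20 ≈ 69.7 mL/min
Patient B: SCr = 160 / 88.4 = 1.81 mg/dL
Patient B: CrCl = (140 − 77) × 121 / (72 × 1.81) × 0.85 = 7623.0 / 130.32 × 0.85 ≈ 49.7 mL/min
|69.7 − 49.7| = 20.0 mL/min

20 mL/min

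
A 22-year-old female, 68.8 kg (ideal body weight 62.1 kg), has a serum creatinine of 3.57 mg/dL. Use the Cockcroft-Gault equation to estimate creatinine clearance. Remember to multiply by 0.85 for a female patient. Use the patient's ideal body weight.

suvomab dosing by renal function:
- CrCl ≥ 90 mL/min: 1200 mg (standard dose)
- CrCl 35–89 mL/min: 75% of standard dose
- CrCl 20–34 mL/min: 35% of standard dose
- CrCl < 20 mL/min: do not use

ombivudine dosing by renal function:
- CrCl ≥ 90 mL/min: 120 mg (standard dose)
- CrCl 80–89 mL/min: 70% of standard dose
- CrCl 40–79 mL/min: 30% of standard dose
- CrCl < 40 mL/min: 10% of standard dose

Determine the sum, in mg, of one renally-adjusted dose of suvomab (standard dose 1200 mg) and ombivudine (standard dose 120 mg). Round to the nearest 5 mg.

430 mg

CrCl = (140 − 22) × 62.1 / (72 × 3.57) × 0.85 = 7327.8 / 257.04 × 0.85 ≈ 24.2 mL/min
CrCl ≈ 24 mL/min.
suvomab: 20–34 mL/min → 35% of 1200 mg = 420 mg.
ombivudine: < 40 mL/min → 10% of 120 mg = 12 mg.
Total = 420 + 12 = 432 mg.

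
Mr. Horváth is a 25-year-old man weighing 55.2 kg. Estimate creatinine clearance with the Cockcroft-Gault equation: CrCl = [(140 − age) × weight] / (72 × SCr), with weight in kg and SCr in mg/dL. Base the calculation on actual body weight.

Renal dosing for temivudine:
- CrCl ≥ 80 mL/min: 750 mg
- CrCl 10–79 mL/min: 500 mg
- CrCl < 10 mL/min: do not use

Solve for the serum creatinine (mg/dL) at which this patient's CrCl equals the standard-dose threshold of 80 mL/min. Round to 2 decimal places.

Standard dose requires CrCl ≥ 80 mL/min.
Set (140 − 25) × 55.2 / (72 × SCr) = 80
SCr = (140 − 25) × 55.2 / (72 × 80) = 1.102 mg/dL

1.10 mg/dL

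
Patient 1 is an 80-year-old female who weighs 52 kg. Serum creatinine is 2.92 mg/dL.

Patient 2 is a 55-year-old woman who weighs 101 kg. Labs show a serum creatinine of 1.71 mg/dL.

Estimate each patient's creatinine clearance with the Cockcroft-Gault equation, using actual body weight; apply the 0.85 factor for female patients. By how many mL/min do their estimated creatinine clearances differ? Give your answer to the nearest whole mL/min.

Patient 1: CrCl = (140 − 80) × 52 / (72 × 2.92) × 0.85 = 3120.0 / 210.24 × 0.85 ≈ 12.6 mL/min
Patient 2: CrCl = (140 − 55) × 101 / (72 × 1.71) × 0.85 = 8585.0 / 123.12 × 0.85 ≈ 59.3 mL/min
|12.6 − 59.3| = 46.7 mL/min

47 mL/min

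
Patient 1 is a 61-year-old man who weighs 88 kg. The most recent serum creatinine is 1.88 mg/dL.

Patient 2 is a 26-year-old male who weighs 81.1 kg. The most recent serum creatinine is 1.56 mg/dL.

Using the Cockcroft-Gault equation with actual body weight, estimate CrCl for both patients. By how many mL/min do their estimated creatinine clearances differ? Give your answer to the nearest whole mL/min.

31 mL/min

Patient 1: CrCl = (140 − 61) × 88 / (72 × 1.88) = 6952.0 / 135.36 ≈ 51.4 mL/min
Patient 2: CrCl = (140 − 26) × 81.1 / (72 × 1.56) = 9245.4 / 112.32 ≈ 82.3 mL/min
|51.4 − 82.3| = 30.9 mL/min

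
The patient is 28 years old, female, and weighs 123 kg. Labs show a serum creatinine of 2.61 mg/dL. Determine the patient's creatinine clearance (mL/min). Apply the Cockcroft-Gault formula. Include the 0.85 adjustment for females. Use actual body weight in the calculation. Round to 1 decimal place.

62.3 mL/min

CrCl = (140 − 28) × 123 / (72 × 2.61) × 0.85 = 13776.0 / 187.92 × 0.85 ≈ 62.3 mL/min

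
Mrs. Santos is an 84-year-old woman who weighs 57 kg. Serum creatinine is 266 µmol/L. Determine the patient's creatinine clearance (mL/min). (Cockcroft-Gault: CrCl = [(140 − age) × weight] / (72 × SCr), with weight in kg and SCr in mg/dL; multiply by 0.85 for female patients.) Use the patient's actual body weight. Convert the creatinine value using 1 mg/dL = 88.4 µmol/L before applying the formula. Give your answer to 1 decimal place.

12.5 mL/min

SCr = 266 / 88.4 = 3.009 mg/dL
CrCl = (140 − 84) × 57 / (72 × 3.009) × 0.85 = 3192.0 / 216.65 × 0.85 ≈ 12.5 mL/min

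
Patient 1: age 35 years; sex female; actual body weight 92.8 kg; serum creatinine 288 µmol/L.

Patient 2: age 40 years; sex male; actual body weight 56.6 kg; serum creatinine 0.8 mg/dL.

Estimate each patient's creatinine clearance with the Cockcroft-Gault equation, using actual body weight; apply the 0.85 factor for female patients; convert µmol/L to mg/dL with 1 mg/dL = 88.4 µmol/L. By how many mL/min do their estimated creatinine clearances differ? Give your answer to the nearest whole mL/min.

63 mL/min

Patient 1: SCr = 288 / 88.4 = 3.258 mg/dL
Patient 1: CrCl = (140 − 35) × 92.8 / (72 × 3.258) × 0.85 = 9744.0 / 234.58 × 0.85 ≈ 35.3 mL/min
Patient 2: CrCl = (140 − 40) × 56.6 / (72 × 0.8) = 5660.0 / 57.60 ≈ 98.3 mL/min
|35.3 − 98.3| = 63.0 mL/min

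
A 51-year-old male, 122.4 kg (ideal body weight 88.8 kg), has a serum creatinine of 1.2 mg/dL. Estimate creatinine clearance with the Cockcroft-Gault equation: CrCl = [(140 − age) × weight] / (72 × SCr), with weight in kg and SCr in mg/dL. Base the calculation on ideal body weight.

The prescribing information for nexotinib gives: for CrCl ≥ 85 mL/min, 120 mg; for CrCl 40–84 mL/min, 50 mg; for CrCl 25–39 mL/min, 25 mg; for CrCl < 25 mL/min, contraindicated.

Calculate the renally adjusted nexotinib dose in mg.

CrCl = (140 − 51) × 88.8 / (72 × 1.2) = 7903.2 / 86.40 ≈ 91.5 mL/min
CrCl ≈ 91 mL/min → bracket ≥ 85 mL/min.
Dose for this bracket: 120 mg.

120 mg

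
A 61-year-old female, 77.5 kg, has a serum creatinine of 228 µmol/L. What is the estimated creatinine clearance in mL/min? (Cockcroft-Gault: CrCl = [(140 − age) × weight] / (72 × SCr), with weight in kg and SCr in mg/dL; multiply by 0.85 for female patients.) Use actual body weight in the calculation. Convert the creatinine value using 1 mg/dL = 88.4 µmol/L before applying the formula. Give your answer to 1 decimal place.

SCr = 228 / 88.4 = 2.579 mg/dL
CrCl = (140 − 61) × 77.5 / (72 × 2.579) × 0.85 = 6122.5 / 185.69 × 0.85 ≈ 28.0 mL/min

28.0 mL/min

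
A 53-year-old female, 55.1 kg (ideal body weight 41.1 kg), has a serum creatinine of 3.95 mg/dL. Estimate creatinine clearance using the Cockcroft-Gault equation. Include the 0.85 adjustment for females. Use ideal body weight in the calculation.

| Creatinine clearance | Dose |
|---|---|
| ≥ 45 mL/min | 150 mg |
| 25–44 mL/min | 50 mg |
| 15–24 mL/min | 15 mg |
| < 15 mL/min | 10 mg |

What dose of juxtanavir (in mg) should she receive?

CrCl = (140 − 53) × 41.1 / (72 × 3.95) × 0.85 = 3575.7 / 284.40 × 0.85 ≈ 10.7 mL/min
CrCl ≈ 11 mL/min → bracket < 15 mL/min.
Dose for this bracket: 10 mg.

10 mg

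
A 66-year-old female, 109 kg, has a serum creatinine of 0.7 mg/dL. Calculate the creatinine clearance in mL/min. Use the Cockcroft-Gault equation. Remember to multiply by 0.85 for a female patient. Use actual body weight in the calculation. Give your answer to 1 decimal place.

CrCl = (140 − 66) × 109 / (72 × 0.7) × 0.85 = 8066.0 / 50.40 × 0.85 ≈ 136.0 mL/min

136.0 mL/min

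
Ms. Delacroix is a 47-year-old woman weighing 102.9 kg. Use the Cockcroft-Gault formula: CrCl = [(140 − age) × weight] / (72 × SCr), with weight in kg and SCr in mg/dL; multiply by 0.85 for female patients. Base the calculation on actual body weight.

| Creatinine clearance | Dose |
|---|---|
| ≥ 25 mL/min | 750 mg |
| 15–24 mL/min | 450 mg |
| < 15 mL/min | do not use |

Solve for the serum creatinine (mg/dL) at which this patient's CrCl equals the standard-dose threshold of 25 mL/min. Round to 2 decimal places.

4.52 mg/dL

Standard dose requires CrCl ≥ 25 mL/min.
Set (140 − 47) × 102.9 × 0.85 / (72 × SCr) = 25
SCr = (140 − 47) × 102.9 × 0.85 / (72 × 25) = 4.519 mg/dL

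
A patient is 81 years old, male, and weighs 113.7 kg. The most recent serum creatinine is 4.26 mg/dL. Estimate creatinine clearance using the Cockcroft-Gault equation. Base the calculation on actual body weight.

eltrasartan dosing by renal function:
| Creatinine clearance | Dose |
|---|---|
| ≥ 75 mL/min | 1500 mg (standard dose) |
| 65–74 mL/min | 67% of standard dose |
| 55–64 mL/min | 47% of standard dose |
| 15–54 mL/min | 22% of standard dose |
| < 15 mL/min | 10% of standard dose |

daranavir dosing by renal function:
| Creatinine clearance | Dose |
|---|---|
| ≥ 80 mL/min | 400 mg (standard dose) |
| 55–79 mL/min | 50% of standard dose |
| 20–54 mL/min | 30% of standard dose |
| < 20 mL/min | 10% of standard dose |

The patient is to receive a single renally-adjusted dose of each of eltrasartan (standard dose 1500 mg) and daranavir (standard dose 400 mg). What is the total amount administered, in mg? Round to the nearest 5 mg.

450 mg

CrCl = (140 − 81) × 113.7 / (72 × 4.26) = 6708.3 / 306.72 ≈ 21.9 mL/min
CrCl ≈ 22 mL/min.
eltrasartan: 15–54 mL/min → 22% of 1500 mg = 330 mg.
daranavir: 20–54 mL/min → 30% of 400 mg = 120 mg.
Total = 330 + 120 = 450 mg.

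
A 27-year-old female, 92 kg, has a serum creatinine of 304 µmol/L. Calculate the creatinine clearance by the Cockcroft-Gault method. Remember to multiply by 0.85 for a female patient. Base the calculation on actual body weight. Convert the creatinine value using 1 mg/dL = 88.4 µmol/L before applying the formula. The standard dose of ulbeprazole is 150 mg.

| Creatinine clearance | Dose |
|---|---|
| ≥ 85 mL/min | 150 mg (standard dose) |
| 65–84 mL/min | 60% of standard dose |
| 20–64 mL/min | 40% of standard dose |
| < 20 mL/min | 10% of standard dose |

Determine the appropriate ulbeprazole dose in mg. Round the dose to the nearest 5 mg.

SCr = 304 / 88.4 = 3.439 mg/dL
CrCl = (140 − 27) × 92 / (72 × 3.439) × 0.85 = 10396.0 / 247.61 × 0.85 ≈ 35.7 mL/min
CrCl ≈ 36 mL/min → bracket 20–64 mL/min.
40% of 150 mg = 60 mg

60 mg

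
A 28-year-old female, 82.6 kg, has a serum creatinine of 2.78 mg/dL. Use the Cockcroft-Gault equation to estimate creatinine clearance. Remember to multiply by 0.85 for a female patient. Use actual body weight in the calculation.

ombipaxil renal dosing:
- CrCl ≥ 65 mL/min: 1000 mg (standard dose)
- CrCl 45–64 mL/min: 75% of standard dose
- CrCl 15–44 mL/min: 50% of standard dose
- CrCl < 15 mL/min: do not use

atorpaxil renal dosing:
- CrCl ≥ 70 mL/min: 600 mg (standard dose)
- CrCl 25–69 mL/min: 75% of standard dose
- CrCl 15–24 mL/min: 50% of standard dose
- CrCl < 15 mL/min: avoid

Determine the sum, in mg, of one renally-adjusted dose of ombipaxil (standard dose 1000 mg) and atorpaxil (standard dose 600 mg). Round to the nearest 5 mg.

CrCl = (140 − 28) × 82.6 / (72 × 2.78) × 0.85 = 9251.2 / 200.16 × 0.85 ≈ 39.3 mL/min
CrCl ≈ 39 mL/min.
ombipaxil: 15–44 mL/min → 50% of 1000 mg = 500 mg.
atorpaxil: 25–69 mL/min → 75% of 600 mg = 450 mg.
Total = 500 + 450 = 950 mg.

950 mg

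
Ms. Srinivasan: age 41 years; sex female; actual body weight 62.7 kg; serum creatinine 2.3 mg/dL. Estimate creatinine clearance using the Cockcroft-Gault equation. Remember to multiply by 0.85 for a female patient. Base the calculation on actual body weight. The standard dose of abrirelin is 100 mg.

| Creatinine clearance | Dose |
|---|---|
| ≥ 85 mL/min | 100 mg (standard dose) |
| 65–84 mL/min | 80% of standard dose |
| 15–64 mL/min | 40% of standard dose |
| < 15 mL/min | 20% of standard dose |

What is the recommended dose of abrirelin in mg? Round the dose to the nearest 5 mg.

40 mg

CrCl = (140 − 41) × 62.7 / (72 × 2.3) × 0.85 = 6207.3 / 165.60 × 0.85 ≈ 31.9 mL/min
CrCl ≈ 32 mL/min → bracket 15–64 mL/min.
40% of 100 mg = 40 mg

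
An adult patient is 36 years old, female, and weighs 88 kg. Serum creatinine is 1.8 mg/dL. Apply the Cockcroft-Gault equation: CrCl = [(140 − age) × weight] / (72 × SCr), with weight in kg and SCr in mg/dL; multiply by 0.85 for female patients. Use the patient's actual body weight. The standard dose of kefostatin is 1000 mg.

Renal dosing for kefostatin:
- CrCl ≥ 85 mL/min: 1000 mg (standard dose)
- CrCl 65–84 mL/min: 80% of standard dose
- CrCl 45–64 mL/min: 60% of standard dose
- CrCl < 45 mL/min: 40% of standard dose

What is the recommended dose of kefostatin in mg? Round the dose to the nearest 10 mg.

600 mg

CrCl = (140 − 36) × 88 / (72 × 1.8) × 0.85 = 9152.0 / 129.60 × 0.85 ≈ 60.0 mL/min
CrCl ≈ 60 mL/min → bracket 45–64 mL/min.
60% of 1000 mg = 600 mg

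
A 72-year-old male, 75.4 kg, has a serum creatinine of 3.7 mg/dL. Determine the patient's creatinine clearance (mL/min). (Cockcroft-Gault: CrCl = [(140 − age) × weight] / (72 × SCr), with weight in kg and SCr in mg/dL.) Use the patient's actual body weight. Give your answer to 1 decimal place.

19.2 mL/min

CrCl = (140 − 72) × 75.4 / (72 × 3.7) = 5127.2 / 266.40 ≈ 19.2 mL/min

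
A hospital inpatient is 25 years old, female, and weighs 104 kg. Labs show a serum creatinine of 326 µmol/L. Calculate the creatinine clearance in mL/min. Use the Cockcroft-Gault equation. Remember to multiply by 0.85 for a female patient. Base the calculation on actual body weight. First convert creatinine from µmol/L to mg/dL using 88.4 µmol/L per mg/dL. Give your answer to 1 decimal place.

SCr = 326 / 88.4 = 3.688 mg/dL
CrCl = (140 − 25) × 104 / (72 × 3.688) × 0.85 = 11960.0 / 265.54 × 0.85 ≈ 38.3 mL/min

38.3 mL/min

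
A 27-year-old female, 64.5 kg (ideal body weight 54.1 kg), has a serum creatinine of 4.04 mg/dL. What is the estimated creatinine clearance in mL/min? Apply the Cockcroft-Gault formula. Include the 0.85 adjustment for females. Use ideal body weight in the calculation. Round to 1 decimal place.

17.9 mL/min

CrCl = (140 − 27) × 54.1 / (72 × 4.04) × 0.85 = 6113.3 / 290.88 × 0.85 ≈ 17.9 mL/min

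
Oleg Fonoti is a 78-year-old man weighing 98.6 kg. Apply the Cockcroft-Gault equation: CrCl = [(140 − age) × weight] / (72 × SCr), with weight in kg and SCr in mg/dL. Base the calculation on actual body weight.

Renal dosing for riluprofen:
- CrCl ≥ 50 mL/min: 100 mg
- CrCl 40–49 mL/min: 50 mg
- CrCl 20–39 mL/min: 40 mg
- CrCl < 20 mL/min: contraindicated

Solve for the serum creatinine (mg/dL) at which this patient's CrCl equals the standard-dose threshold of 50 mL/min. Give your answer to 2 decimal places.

Standard dose requires CrCl ≥ 50 mL/min.
Set (140 − 78) × 98.6 / (72 × SCr) = 50
SCr = (140 − 78) × 98.6 / (72 × 50) = 1.698 mg/dL

1.70 mg/dL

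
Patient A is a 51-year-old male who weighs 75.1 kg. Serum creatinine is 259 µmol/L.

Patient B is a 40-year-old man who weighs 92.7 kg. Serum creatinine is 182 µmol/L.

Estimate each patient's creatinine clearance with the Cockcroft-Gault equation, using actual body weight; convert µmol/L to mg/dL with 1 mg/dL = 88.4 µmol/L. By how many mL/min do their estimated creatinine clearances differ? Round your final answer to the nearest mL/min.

Patient A: SCr = 259 / 88.4 = 2.93 mg/dL
Patient A: CrCl = (140 − 51) × 75.1 / (72 × 2.93) = 6683.9 / 210.96 ≈ 31.7 mL/min
Patient B: SCr = 182 / 88.4 = 2.059 mg/dL
Patient B: CrCl = (140 − 40) × 92.7 / (72 × 2.059) = 9270.0 / 148.25 ≈ 62.5 mL/min
|31.7 − 62.5| = 30.8 mL/min

31 mL/min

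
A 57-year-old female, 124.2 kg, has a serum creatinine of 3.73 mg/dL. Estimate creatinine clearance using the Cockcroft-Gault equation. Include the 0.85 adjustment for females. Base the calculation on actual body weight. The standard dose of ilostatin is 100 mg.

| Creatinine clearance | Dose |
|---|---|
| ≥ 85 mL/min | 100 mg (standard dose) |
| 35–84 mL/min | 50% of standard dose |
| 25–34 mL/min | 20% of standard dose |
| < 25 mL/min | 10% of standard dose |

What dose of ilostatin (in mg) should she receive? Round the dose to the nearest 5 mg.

CrCl = (140 − 57) × 124.2 / (72 × 3.73) × 0.85 = 10308.6 / 268.56 × 0.85 ≈ 32.6 mL/min
CrCl ≈ 33 mL/min → bracket 25–34 mL/min.
20% of 100 mg = 20 mg

20 mg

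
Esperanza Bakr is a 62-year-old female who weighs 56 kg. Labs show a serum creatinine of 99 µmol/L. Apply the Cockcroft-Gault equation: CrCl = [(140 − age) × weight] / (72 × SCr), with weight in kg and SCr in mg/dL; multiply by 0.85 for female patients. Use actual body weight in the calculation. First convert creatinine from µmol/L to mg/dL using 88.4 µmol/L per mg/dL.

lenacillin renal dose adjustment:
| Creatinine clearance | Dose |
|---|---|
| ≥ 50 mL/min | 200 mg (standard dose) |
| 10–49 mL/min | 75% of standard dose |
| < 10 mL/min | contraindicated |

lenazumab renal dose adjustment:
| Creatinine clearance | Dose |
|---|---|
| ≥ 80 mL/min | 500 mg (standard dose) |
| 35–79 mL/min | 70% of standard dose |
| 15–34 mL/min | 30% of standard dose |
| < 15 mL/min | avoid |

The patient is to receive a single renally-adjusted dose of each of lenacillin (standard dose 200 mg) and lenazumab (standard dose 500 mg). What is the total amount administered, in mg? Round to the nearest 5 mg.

SCr = 99 / 88.4 = 1.12 mg/dL
CrCl = (140 − 62) × 56 / (72 × 1.12) × 0.85 = 4368.0 / 80.64 × 0.85 ≈ 46.0 mL/min
CrCl ≈ 46 mL/min.
lenacillin: 10–49 mL/min → 75% of 200 mg = 150 mg.
lenazumab: 35–79 mL/min → 70% of 500 mg = 350 mg.
Total = 150 + 350 = 500 mg.

500 mg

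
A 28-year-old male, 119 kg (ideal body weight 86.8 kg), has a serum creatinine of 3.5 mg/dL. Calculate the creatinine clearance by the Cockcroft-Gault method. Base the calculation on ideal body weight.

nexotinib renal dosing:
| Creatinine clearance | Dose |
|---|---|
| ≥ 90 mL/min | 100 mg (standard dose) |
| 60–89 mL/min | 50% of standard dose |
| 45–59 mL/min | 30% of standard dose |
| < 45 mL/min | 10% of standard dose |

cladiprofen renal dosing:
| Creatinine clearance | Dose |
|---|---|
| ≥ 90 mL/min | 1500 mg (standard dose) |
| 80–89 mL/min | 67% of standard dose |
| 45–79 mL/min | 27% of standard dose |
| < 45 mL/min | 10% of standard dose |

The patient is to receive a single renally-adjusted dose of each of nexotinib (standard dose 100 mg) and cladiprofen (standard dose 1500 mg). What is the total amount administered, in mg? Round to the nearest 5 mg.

160 mg

CrCl = (140 − 28) × 86.8 / (72 × 3.5) = 9721.6 / 252.00 ≈ 38.6 mL/min
CrCl ≈ 39 mL/min.
nexotinib: < 45 mL/min → 10% of 100 mg = 10 mg.
cladiprofen: < 45 mL/min → 10% of 1500 mg = 150 mg.
Total = 10 + 150 = 160 mg.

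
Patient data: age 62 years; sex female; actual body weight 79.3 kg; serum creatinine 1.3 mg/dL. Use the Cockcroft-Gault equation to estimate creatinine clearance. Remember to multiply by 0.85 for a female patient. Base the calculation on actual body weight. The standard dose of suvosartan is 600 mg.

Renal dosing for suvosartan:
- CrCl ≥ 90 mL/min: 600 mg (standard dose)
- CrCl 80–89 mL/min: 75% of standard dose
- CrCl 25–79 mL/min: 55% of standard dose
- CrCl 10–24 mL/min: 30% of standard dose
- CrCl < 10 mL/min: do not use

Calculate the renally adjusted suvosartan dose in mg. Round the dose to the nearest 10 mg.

CrCl = (140 − 62) × 79.3 / (72 × 1.3) × 0.85 = 6185.4 / 93.60 × 0.85 ≈ 56.2 mL/min
CrCl ≈ 56 mL/min → bracket 25–79 mL/min.
55% of 600 mg = 330 mg

330 mg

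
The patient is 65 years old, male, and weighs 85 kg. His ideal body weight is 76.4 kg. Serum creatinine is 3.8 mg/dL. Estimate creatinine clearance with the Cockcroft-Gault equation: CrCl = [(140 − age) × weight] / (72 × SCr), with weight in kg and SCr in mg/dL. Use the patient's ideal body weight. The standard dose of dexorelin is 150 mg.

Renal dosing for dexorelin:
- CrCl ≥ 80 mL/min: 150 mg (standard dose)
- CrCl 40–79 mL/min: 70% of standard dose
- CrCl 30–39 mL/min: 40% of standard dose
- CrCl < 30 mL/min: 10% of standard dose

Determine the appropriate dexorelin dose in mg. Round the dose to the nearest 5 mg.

15 mg

CrCl = (140 − 65) × 76.4 / (72 × 3.8) = 5730.0 / 273.60 ≈ 20.9 mL/min
CrCl ≈ 21 mL/min → bracket < 30 mL/min.
10% of 150 mg = 15 mg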